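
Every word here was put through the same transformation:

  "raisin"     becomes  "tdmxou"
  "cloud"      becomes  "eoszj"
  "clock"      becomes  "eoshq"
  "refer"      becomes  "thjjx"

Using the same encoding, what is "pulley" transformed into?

In raisin: r→t is +2, a→d is +3, i→m is +4, s→x is +5 — the shift increases by 1 each position. The shift increases by 1 at each position, starting from +2: 2, 3, 4, ….
For pulley: p+2=r, u+3=x, l+4=p, l+5=q, e+6=k, y+7=f.

rxpqkf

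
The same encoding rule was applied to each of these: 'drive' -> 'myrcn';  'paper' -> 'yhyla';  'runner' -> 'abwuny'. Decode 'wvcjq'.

notch

Shifts by position in drive: pos 0: d→m (+9), pos 1: r→y (+7), pos 2: i→r (+9), pos 3: v→c (+7) — repeating every 2. It's a Vigenère-style cipher with numeric key [9,7]: position i shifts by key[i mod 2].
Undoing it on wvcjq: w−9=n, v−7=o, c−9=t, j−7=c, q−9=h.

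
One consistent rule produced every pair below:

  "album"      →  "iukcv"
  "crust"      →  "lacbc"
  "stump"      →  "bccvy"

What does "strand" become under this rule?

The shift depends on letter class: consonant l→u is +9, but vowel a→i is +8. Two shifts are in play — +8 for a/e/i/o/u, +9 for every other letter.
Applying it to strand: s(cons)+9=b, t(cons)+9=c, r(cons)+9=a, a(vowel)+8=i, n(cons)+9=w, d(cons)+9=m.

bcaiwm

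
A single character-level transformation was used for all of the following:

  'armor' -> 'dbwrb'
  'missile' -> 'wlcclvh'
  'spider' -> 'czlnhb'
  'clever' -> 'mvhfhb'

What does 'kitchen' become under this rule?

Vowels shift forward by 3 and consonants shift forward by 10.
For kitchen: k(cons)+10=u, i(vowel)+3=l, t(cons)+10=d, c(cons)+10=m, h(cons)+10=r, e(vowel)+3=h, n(cons)+10=x.

uldmrhx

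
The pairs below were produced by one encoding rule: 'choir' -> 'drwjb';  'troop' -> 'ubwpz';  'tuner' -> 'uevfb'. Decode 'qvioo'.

A repeating key of period 3 is used — shifts +1, +10, +8 over and over.
Reversing it on qvioo: q−1=p, v−10=l, i−8=a, o−1=n, o−10=e.

plane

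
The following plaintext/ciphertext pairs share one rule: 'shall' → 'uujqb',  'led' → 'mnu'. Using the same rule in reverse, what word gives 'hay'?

The output letters match the input read backwards, each shifted +9: shall reversed is llahs. Read the word backwards and shift each letter +9.
Undoing it on hay: shift back: h−9=y, a−9=r, y−9=p → yrp; then reverse → pry.

pry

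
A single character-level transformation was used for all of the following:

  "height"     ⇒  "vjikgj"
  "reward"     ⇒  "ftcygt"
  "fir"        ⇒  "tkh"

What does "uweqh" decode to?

focus

Two steps: reverse the string, then apply a Caesar shift of +2.
Undoing it on uweqh: shift back: u−2=s, w−2=u, e−2=c, q−2=o, h−2=f → sucof; then reverse → focus.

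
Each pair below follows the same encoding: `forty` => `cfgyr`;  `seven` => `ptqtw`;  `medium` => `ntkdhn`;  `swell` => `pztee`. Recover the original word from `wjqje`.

naval

f(5)→c(2) and o(14)→f(5) fit y≡9x+9 (mod 26); the inverse of 9 mod 26 is 3. Each letter's alphabet position (a=0..z=25) is mapped through 9·x+9 mod 26 — an affine cipher.
Undoing it on wjqje: w(22)→3·(22−9)≡13=n; j(9)→3·(9−9)≡0=a; q(16)→3·(16−9)≡21=v; j(9)→3·(9−9)≡0=a; e(4)→3·(4−9)≡11=l (all mod 26).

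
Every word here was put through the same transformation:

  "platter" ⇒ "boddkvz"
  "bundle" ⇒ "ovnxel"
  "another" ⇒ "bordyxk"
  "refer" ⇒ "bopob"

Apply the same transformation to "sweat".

Read the word backwards and shift each letter +10.
On sweat: reverse → taews; then shift: t+10=d, a+10=k, e+10=o, w+10=g, s+10=c.

dkogc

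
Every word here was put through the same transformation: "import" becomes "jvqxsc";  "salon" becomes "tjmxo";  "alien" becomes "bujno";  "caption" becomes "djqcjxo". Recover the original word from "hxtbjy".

gossip

The shifts repeat in a cycle of length 2: positions 0,1,… shift by +1, +9, then the pattern repeats.
Reversing it on hxtbjy: h−1=g, x−9=o, t−1=s, b−9=s, j−1=i, y−9=p.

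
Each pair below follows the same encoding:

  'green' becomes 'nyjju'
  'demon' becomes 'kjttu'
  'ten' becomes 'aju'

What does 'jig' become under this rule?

qnn

The shift depends on letter class: consonant g→n is +7, but vowel e→j is +5. The rule splits by letter class: vowels +5, consonants +7.
For jig: j(cons)+7=q, i(vowel)+5=n, g(cons)+7=n.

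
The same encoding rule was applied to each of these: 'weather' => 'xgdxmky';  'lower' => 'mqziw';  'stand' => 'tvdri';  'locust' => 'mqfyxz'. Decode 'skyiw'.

In weather: w→x is +1, e→g is +2, a→d is +3, t→x is +4 — the shift increases by 1 each position. The shift increases by 1 at each position, starting from +1: 1, 2, 3, ….
Decoding skyiw: s−1=r, k−2=i, y−3=v, i−4=e, w−5=r.

river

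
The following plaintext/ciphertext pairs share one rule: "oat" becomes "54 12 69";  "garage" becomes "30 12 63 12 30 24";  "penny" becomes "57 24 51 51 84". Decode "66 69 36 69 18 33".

stitch

o(#15)→54 and a(#1)→12: differences scale by 3, so n = 3·pos + 9. The formula is n = 3×(alphabet index, a=1) + 9.
Undoing it on 66 69 36 69 18 33: 66→(66−9)÷3=19=s, 69→(69−9)÷3=20=t, 36→(36−9)÷3=9=i, 69→(69−9)÷3=20=t, 18→(18−9)÷3=3=c, 33→(33−9)÷3=8=h.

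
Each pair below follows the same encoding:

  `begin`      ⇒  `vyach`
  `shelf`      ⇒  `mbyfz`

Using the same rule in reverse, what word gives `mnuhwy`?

Compare letters: b→v is +20, e→y is +20, g→a is +20 — a constant shift. Each letter is shifted forward by 20 in the alphabet (a Caesar shift of +20).
Undoing it on mnuhwy: m−20=s, n−20=t, u−20=a, h−20=n, w−20=c, y−20=e.

stance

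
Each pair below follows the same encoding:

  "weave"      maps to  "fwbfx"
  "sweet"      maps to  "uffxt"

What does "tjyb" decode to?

axis

The output letters match the input read backwards, each shifted +1: weave reversed is evaew. Read the word backwards and shift each letter +1.
Undoing it on tjyb: shift back: t−1=s, j−1=i, y−1=x, b−1=a → sixa; then reverse → axis.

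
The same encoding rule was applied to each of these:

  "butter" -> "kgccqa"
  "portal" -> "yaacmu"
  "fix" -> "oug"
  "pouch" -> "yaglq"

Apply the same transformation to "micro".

vulaa

The shift depends on letter class: consonant b→k is +9, but vowel u→g is +12. The rule splits by letter class: vowels +12, consonants +9.
Applying it to micro: m(cons)+9=v, i(vowel)+12=u, c(cons)+9=l, r(cons)+9=a, o(vowel)+12=a.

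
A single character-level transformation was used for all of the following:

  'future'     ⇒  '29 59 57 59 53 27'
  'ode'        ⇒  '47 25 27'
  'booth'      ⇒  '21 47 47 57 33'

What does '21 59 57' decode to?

f(#6)→29 and u(#21)→59: differences scale by 2, so n = 2·pos + 17. Each letter becomes 2×(its alphabet position, a=1..z=26) + 17.
Decoding 21 59 57: 21→(21−17)÷2=2=b, 59→(59−17)÷2=21=u, 57→(57−17)÷2=20=t.

but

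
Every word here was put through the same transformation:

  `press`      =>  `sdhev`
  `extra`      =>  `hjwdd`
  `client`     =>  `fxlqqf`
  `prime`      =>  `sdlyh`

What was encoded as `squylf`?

It's a Vigenère-style cipher with numeric key [3,12]: position i shifts by key[i mod 2].
Undoing it on squylf: s−3=p, q−12=e, u−3=r, y−12=m, l−3=i, f−12=t.

permit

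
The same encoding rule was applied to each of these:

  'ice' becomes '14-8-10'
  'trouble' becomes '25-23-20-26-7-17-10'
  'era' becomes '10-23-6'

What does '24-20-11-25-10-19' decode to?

i is letter #9 and maps to 14: an offset of 5. Each letter is replaced by its alphabet position (a=1..z=26) + 5.
Reversing it on 24-20-11-25-10-19: 24→(24−5)÷1=19=s, 20→(20−5)÷1=15=o, 11→(11−5)÷1=6=f, 25→(25−5)÷1=20=t, 10→(10−5)÷1=5=e, 19→(19−5)÷1=14=n.

soften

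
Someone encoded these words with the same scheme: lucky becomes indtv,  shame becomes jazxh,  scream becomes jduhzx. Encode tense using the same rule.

yhmjh

l(11)→i(8) and u(20)→n(13) fit y≡15x+25 (mod 26); the inverse of 15 mod 26 is 7. Treating letters as 0–25, the rule is x ↦ 15x + 25 (mod 26).
Applying it to tense: t(19)→15·19+25≡24=y; e(4)→15·4+25≡7=h; n(13)→15·13+25≡12=m; s(18)→15·18+25≡9=j; e(4)→15·4+25≡7=h (all mod 26).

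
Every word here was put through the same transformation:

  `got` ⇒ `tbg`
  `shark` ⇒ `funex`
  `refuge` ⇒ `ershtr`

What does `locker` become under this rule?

ybpxre

Each letter is shifted forward by 13 in the alphabet (a Caesar shift of +13).
On locker: l+13=y, o+13=b, c+13=p, k+13=x, e+13=r, r+13=e.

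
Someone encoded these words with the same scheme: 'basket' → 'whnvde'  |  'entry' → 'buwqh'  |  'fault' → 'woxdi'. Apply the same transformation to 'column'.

The output letters match the input read backwards, each shifted +3: basket reversed is teksab. Read the word backwards and shift each letter +3.
On column: reverse → nmuloc; then shift: n+3=q, m+3=p, u+3=x, l+3=o, o+3=r, c+3=f.

qpxorf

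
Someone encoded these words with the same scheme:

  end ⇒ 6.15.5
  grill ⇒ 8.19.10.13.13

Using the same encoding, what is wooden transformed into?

e is letter #5 and maps to 6: an offset of 1. The number is (letter's place in the alphabet, a=1) + 1.
Applying it to wooden: w=23→24, o=15→16, o=15→16, d=4→5, e=5→6, n=14→15.

24.16.16.5.6.15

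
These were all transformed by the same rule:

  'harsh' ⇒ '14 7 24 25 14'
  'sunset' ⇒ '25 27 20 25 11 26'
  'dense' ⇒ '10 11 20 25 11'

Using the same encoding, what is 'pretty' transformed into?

22 24 11 26 26 31

The number is (letter's place in the alphabet, a=1) + 6.
Applying it to pretty: p=16→22, r=18→24, e=5→11, t=20→26, t=20→26, y=25→31.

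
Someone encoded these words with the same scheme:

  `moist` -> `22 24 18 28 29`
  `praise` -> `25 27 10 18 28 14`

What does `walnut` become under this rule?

32 10 21 23 30 29

m is letter #13 and maps to 22: an offset of 9. The number is (letter's place in the alphabet, a=1) + 9.
On walnut: w=23→32, a=1→10, l=12→21, n=14→23, u=21→30, t=20→29.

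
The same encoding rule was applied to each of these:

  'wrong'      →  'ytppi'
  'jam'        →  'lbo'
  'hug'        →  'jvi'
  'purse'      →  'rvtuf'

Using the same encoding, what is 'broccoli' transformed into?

dtpeepnj

The shift depends on letter class: consonant w→y is +2, but vowel o→p is +1. Vowels shift forward by 1 and consonants shift forward by 2.
On broccoli: b(cons)+2=d, r(cons)+2=t, o(vowel)+1=p, c(cons)+2=e, c(cons)+2=e, o(vowel)+1=p, l(cons)+2=n, i(vowel)+1=j.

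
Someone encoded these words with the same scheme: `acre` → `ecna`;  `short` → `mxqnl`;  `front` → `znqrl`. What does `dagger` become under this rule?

beyyan

a(0)→e(4) and c(2)→c(2) fit y≡25x+4 (mod 26); the inverse of 25 mod 26 is 25. Treating letters as 0–25, the rule is x ↦ 25x + 4 (mod 26).
On dagger: d(3)→25·3+4≡1=b; a(0)→25·0+4≡4=e; g(6)→25·6+4≡24=y; g(6)→25·6+4≡24=y; e(4)→25·4+4≡0=a; r(17)→25·17+4≡13=n (all mod 26).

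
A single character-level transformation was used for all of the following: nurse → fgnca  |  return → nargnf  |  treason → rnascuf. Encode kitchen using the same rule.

mirwtaf

n(13)→f(5) and u(20)→g(6) fit y≡15x+18 (mod 26); the inverse of 15 mod 26 is 7. This is an affine cipher: with a=0,…,z=25, each position x becomes (15x+18) mod 26.
On kitchen: k(10)→15·10+18≡12=m; i(8)→15·8+18≡8=i; t(19)→15·19+18≡17=r; c(2)→15·2+18≡22=w; h(7)→15·7+18≡19=t; e(4)→15·4+18≡0=a; n(13)→15·13+18≡5=f (all mod 26).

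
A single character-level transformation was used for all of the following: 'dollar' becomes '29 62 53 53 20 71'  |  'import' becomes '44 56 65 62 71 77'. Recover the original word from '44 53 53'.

Each letter becomes 3×(its alphabet position, a=1..z=26) + 17.
Decoding 44 53 53: 44→(44−17)÷3=9=i, 53→(53−17)÷3=12=l, 53→(53−17)÷3=12=l.

ill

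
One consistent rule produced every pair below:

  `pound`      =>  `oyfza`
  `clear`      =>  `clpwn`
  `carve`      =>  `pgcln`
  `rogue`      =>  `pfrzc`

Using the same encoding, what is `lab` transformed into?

The output letters match the input read backwards, each shifted +11: pound reversed is dnuop. Two steps: reverse the string, then apply a Caesar shift of +11.
Applying it to lab: reverse → bal; then shift: b+11=m, a+11=l, l+11=w.

mlw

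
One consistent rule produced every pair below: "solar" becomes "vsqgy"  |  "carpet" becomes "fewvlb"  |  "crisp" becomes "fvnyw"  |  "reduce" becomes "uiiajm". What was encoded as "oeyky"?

In solar: s→v is +3, o→s is +4, l→q is +5, a→g is +6 — the shift increases by 1 each position. Each letter shifts forward by (position + 3), i.e. 3, 4, 5, … — the shift grows by one for each successive letter.
Reversing it on oeyky: o−3=l, e−4=a, y−5=t, k−6=e, y−7=r.

later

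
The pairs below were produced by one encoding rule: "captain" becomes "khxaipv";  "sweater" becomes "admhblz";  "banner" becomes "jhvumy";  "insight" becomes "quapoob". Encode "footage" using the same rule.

The shifts repeat in a cycle of length 2: positions 0,1,… shift by +8, +7, then the pattern repeats.
Applying it to footage: f+8=n, o+7=v, o+8=w, t+7=a, a+8=i, g+7=n, e+8=m.

nvwainm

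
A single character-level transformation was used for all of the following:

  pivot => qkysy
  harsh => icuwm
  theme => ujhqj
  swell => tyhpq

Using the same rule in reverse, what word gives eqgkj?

Each letter shifts forward by (position + 1), i.e. 1, 2, 3, … — the shift grows by one for each successive letter.
Undoing it on eqgkj: e−1=d, q−2=o, g−3=d, k−4=g, j−5=e.

dodge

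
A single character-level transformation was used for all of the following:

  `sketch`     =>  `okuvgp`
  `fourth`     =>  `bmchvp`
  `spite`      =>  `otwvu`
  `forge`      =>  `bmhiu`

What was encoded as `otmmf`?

Each letter's alphabet position (a=0..z=25) is mapped through 7·x+18 mod 26 — an affine cipher.
Undoing it on otmmf: o(14)→15·(14−18)≡18=s; t(19)→15·(19−18)≡15=p; m(12)→15·(12−18)≡14=o; m(12)→15·(12−18)≡14=o; f(5)→15·(5−18)≡13=n (all mod 26).

spoon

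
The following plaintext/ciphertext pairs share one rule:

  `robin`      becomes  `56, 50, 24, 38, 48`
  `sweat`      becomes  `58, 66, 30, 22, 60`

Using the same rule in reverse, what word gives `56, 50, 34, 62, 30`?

r(#18)→56 and o(#15)→50: differences scale by 2, so n = 2·pos + 20. With a=1..z=26, the number is 2·pos + 20.
Undoing it on 56, 50, 34, 62, 30: 56→(56−20)÷2=18=r, 50→(50−20)÷2=15=o, 34→(34−20)÷2=7=g, 62→(62−20)÷2=21=u, 30→(30−20)÷2=5=e.

rogue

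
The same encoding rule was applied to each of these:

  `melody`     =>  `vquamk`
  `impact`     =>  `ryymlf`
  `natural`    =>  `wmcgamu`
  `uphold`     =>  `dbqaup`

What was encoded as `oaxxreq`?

foolish

Shifts by position in melody: pos 0: m→v (+9), pos 1: e→q (+12), pos 2: l→u (+9), pos 3: o→a (+12) — repeating every 2. A repeating key of period 2 is used — shifts +9, +12 over and over.
Reversing it on oaxxreq: o−9=f, a−12=o, x−9=o, x−12=l, r−9=i, e−12=s, q−9=h.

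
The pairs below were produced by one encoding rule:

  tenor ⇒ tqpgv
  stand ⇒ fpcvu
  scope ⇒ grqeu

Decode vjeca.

The output letters match the input read backwards, each shifted +2: tenor reversed is ronet. Two steps: reverse the string, then apply a Caesar shift of +2.
Undoing it on vjeca: shift back: v−2=t, j−2=h, e−2=c, c−2=a, a−2=y → thcay; then reverse → yacht.

yacht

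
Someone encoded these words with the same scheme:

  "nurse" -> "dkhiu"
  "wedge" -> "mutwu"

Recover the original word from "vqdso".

fancy

Compare letters: n→d is +16, u→k is +16, r→h is +16 — a constant shift. Every letter moves 16 places later in the alphabet, wrapping around z→a.
Decoding vqdso: v−16=f, q−16=a, d−16=n, s−16=c, o−16=y.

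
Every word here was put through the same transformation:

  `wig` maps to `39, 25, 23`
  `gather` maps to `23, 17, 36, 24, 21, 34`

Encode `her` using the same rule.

24, 21, 34

w is letter #23 and maps to 39: an offset of 16. The number is (letter's place in the alphabet, a=1) + 16.
For her: h=8→24, e=5→21, r=18→34.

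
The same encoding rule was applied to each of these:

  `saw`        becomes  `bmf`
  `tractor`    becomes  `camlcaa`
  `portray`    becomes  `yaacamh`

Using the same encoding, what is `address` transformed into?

The shift depends on letter class: consonant s→b is +9, but vowel a→m is +12. The rule splits by letter class: vowels +12, consonants +9.
For address: a(vowel)+12=m, d(cons)+9=m, d(cons)+9=m, r(cons)+9=a, e(vowel)+12=q, s(cons)+9=b, s(cons)+9=b.

mmmaqbb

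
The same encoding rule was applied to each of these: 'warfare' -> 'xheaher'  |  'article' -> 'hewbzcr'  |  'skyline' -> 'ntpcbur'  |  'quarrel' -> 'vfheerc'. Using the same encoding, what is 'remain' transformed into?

erlhbu

w(22)→x(23) and a(0)→h(7) fit y≡9x+7 (mod 26); the inverse of 9 mod 26 is 3. This is an affine cipher: with a=0,…,z=25, each position x becomes (9x+7) mod 26.
For remain: r(17)→9·17+7≡4=e; e(4)→9·4+7≡17=r; m(12)→9·12+7≡11=l; a(0)→9·0+7≡7=h; i(8)→9·8+7≡1=b; n(13)→9·13+7≡20=u (all mod 26).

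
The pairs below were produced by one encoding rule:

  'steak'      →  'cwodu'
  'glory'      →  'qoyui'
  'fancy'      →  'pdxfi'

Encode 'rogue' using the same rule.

brqxo

Shifts by position in steak: pos 0: s→c (+10), pos 1: t→w (+3), pos 2: e→o (+10), pos 3: a→d (+3) — repeating every 2. The shifts repeat in a cycle of length 2: positions 0,1,… shift by +10, +3, then the pattern repeats.
On rogue: r+10=b, o+3=r, g+10=q, u+3=x, e+10=o.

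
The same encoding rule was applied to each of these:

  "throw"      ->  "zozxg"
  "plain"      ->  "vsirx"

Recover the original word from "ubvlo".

Letter i (0-indexed) is shifted by i+6, so successive shifts are 6, 7, 8, ….
Reversing it on ubvlo: u−6=o, b−7=u, v−8=n, l−9=c, o−10=e.

ounce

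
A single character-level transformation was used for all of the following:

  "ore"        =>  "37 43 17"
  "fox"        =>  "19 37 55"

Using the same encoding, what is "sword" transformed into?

45 53 37 43 15

o(#15)→37 and r(#18)→43: differences scale by 2, so n = 2·pos + 7. The formula is n = 2×(alphabet index, a=1) + 7.
Applying it to sword: s=19→45, w=23→53, o=15→37, r=18→43, d=4→15.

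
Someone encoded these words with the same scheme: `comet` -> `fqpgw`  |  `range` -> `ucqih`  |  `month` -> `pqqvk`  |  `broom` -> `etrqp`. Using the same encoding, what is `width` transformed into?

zkgvk

Shifts by position in comet: pos 0: c→f (+3), pos 1: o→q (+2), pos 2: m→p (+3), pos 3: e→g (+2) — repeating every 2. A repeating key of period 2 is used — shifts +3, +2 over and over.
On width: w+3=z, i+2=k, d+3=g, t+2=v, h+3=k.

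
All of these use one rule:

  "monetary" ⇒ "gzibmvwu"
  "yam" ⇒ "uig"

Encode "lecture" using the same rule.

mzcbkmt

The output letters match the input read backwards, each shifted +8: monetary reversed is yratenom. Two steps: reverse the string, then apply a Caesar shift of +8.
On lecture: reverse → erutcel; then shift: e+8=m, r+8=z, u+8=c, t+8=b, c+8=k, e+8=m, l+8=t.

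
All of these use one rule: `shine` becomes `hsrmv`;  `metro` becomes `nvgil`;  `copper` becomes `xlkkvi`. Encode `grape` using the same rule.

This is the alphabet-reversal cipher (Atbash): a becomes z, b becomes y, etc.
For grape: g↔t, r↔i, a↔z, p↔k, e↔v.

tizkv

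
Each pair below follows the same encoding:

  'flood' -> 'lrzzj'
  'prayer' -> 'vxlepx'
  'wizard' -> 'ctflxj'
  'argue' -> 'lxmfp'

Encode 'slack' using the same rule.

yrliq

The shift depends on letter class: consonant f→l is +6, but vowel o→z is +11. Two shifts are in play — +11 for a/e/i/o/u, +6 for every other letter.
For slack: s(cons)+6=y, l(cons)+6=r, a(vowel)+11=l, c(cons)+6=i, k(cons)+6=q.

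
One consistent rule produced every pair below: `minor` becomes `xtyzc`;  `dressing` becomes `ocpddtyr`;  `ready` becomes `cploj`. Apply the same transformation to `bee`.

Compare letters: m→x is +11, i→t is +11, n→y is +11 — a constant shift. Every letter moves 11 places later in the alphabet, wrapping around z→a.
For bee: b+11=m, e+11=p, e+11=p.

mpp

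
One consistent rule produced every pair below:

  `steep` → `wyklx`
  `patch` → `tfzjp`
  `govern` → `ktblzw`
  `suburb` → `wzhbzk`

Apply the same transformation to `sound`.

In steep: s→w is +4, t→y is +5, e→k is +6, e→l is +7 — the shift increases by 1 each position. Letter i (0-indexed) is shifted by i+4, so successive shifts are 4, 5, 6, ….
For sound: s+4=w, o+5=t, u+6=a, n+7=u, d+8=l.

wtaul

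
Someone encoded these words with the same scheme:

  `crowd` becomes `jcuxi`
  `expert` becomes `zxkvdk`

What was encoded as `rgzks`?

The word is reversed, then every letter is shifted forward by 6.
Reversing it on rgzks: shift back: r−6=l, g−6=a, z−6=t, k−6=e, s−6=m → latem; then reverse → metal.

metal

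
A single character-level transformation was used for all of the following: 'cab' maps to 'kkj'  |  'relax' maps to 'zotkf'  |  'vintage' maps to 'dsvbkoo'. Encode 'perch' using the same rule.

The shift depends on letter class: consonant c→k is +8, but vowel a→k is +10. The rule splits by letter class: vowels +10, consonants +8.
Applying it to perch: p(cons)+8=x, e(vowel)+10=o, r(cons)+8=z, c(cons)+8=k, h(cons)+8=p.

xozkp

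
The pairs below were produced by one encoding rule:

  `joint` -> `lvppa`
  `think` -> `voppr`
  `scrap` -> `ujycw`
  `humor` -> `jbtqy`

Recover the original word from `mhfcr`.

kayak

Shifts by position in joint: pos 0: j→l (+2), pos 1: o→v (+7), pos 2: i→p (+7), pos 3: n→p (+2), pos 4: t→a (+7) — repeating every 3. It's a Vigenère-style cipher with numeric key [2,7,7]: position i shifts by key[i mod 3].
Decoding mhfcr: m−2=k, h−7=a, f−7=y, c−2=a, r−7=k.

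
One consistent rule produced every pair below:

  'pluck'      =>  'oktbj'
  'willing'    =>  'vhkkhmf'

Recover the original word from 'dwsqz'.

extra

Compare letters: p→o is +25, l→k is +25, u→t is +25 — a constant shift. Each letter is shifted forward by 25 in the alphabet (a Caesar shift of +25).
Decoding dwsqz: d−25=e, w−25=x, s−25=t, q−25=r, z−25=a.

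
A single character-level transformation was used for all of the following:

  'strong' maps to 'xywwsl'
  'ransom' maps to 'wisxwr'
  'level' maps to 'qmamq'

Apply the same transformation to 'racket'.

wihpmy

The shift depends on letter class: consonant s→x is +5, but vowel o→w is +8. Two shifts are in play — +8 for a/e/i/o/u, +5 for every other letter.
For racket: r(cons)+5=w, a(vowel)+8=i, c(cons)+5=h, k(cons)+5=p, e(vowel)+8=m, t(cons)+5=y.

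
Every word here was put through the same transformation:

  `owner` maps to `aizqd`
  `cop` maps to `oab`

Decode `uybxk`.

imply

Compare letters: o→a is +12, w→i is +12, n→z is +12 — a constant shift. This is a Caesar cipher with shift 12.
Reversing it on uybxk: u−12=i, y−12=m, b−12=p, x−12=l, k−12=y.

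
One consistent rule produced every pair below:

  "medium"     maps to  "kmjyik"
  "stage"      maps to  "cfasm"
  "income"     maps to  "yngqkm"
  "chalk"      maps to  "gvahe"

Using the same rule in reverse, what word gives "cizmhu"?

m(12)→k(10) and e(4)→m(12) fit y≡3x+0 (mod 26); the inverse of 3 mod 26 is 9. Each letter's alphabet position (a=0..z=25) is mapped through 3·x+0 mod 26 — an affine cipher.
Reversing it on cizmhu: c(2)→9·(2−0)≡18=s; i(8)→9·(8−0)≡20=u; z(25)→9·(25−0)≡17=r; m(12)→9·(12−0)≡4=e; h(7)→9·(7−0)≡11=l; u(20)→9·(20−0)≡24=y (all mod 26).

surely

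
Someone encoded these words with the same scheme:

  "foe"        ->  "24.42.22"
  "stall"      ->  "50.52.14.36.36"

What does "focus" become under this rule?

The formula is n = 2×(alphabet index, a=1) + 12.
Applying it to focus: f=6→24, o=15→42, c=3→18, u=21→54, s=19→50.

24.42.18.54.50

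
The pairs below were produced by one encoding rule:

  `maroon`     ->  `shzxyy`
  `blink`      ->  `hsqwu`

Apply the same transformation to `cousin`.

The shift increases by 1 at each position, starting from +6: 6, 7, 8, ….
Applying it to cousin: c+6=i, o+7=v, u+8=c, s+9=b, i+10=s, n+11=y.

ivcbsy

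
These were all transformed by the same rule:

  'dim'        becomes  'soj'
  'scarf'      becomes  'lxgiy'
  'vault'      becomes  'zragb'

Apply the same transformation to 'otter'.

The output letters match the input read backwards, each shifted +6: dim reversed is mid. The word is reversed, then every letter is shifted forward by 6.
For otter: reverse → retto; then shift: r+6=x, e+6=k, t+6=z, t+6=z, o+6=u.

xkzzu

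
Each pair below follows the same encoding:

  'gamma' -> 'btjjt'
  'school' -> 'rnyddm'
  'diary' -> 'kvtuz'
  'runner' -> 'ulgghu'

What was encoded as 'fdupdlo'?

workout

g(6)→b(1) and a(0)→t(19) fit y≡23x+19 (mod 26); the inverse of 23 mod 26 is 17. Each letter's alphabet position (a=0..z=25) is mapped through 23·x+19 mod 26 — an affine cipher.
Undoing it on fdupdlo: f(5)→17·(5−19)≡22=w; d(3)→17·(3−19)≡14=o; u(20)→17·(20−19)≡17=r; p(15)→17·(15−19)≡10=k; d(3)→17·(3−19)≡14=o; l(11)→17·(11−19)≡20=u; o(14)→17·(14−19)≡19=t (all mod 26).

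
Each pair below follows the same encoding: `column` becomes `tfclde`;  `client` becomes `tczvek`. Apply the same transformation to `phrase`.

gyirjv

Compare letters: c→t is +17, o→f is +17, l→c is +17 — a constant shift. It's a constant shift of +17 (ROT17).
On phrase: p+17=g, h+17=y, r+17=i, a+17=r, s+17=j, e+17=v.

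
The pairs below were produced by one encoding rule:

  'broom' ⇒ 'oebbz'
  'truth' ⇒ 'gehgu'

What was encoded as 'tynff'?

glass

Compare letters: b→o is +13, r→e is +13, o→b is +13 — a constant shift. Each letter is shifted forward by 13 in the alphabet (a Caesar shift of +13).
Undoing it on tynff: t−13=g, y−13=l, n−13=a, f−13=s, f−13=s.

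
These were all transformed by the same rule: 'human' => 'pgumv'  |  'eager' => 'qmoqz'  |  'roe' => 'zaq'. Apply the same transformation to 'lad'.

The shift depends on letter class: consonant h→p is +8, but vowel u→g is +12. Two shifts are in play — +12 for a/e/i/o/u, +8 for every other letter.
For lad: l(cons)+8=t, a(vowel)+12=m, d(cons)+8=l.

tml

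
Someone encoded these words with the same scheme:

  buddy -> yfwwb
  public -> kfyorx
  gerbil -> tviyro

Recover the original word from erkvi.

viper

Each pair mirrors across the alphabet (b↔y, u↔f, d↔w): positions sum to 25. This is the alphabet-reversal cipher (Atbash): a becomes z, b becomes y, etc.
Decoding erkvi: e↔v, r↔i, k↔p, v↔e, i↔r.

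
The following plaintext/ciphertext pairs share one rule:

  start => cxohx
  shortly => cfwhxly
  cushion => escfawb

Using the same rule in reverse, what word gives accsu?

issue

This is an affine cipher: with a=0,…,z=25, each position x becomes (21x+14) mod 26.
Undoing it on accsu: a(0)→5·(0−14)≡8=i; c(2)→5·(2−14)≡18=s; c(2)→5·(2−14)≡18=s; s(18)→5·(18−14)≡20=u; u(20)→5·(20−14)≡4=e (all mod 26).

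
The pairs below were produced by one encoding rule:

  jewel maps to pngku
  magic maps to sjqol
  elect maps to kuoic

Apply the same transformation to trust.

zaeyc

Shifts by position in jewel: pos 0: j→p (+6), pos 1: e→n (+9), pos 2: w→g (+10), pos 3: e→k (+6), pos 4: l→u (+9) — repeating every 3. The shifts repeat in a cycle of length 3: positions 0,1,… shift by +6, +9, +10, then the pattern repeats.
For trust: t+6=z, r+9=a, u+10=e, s+6=y, t+9=c.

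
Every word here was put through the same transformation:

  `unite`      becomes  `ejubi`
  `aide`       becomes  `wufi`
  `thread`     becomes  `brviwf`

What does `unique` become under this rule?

u(20)→e(4) and n(13)→j(9) fit y≡3x+22 (mod 26); the inverse of 3 mod 26 is 9. Treating letters as 0–25, the rule is x ↦ 3x + 22 (mod 26).
Applying it to unique: u(20)→3·20+22≡4=e; n(13)→3·13+22≡9=j; i(8)→3·8+22≡20=u; q(16)→3·16+22≡18=s; u(20)→3·20+22≡4=e; e(4)→3·4+22≡8=i (all mod 26).

ejusei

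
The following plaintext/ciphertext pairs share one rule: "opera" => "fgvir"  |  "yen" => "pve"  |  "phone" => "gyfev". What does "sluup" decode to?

Compare letters: o→f is +17, p→g is +17, e→v is +17 — a constant shift. Each letter is shifted forward by 17 in the alphabet (a Caesar shift of +17).
Undoing it on sluup: s−17=b, l−17=u, u−17=d, u−17=d, p−17=y.

buddy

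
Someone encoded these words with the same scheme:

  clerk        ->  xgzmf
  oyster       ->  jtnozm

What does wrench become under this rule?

rmzixc

Each letter is shifted forward by 21 in the alphabet (a Caesar shift of +21).
On wrench: w+21=r, r+21=m, e+21=z, n+21=i, c+21=x, h+21=c.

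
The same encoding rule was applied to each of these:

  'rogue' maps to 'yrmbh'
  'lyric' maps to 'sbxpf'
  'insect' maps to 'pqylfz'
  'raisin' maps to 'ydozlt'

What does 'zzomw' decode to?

Shifts by position in rogue: pos 0: r→y (+7), pos 1: o→r (+3), pos 2: g→m (+6), pos 3: u→b (+7), pos 4: e→h (+3) — repeating every 3. It's a Vigenère-style cipher with numeric key [7,3,6]: position i shifts by key[i mod 3].
Reversing it on zzomw: z−7=s, z−3=w, o−6=i, m−7=f, w−3=t.

swift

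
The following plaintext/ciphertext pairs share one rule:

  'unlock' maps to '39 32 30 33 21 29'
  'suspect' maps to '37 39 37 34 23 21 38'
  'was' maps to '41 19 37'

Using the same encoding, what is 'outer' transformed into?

u is letter #21 and maps to 39: an offset of 18. Each letter is replaced by its alphabet position (a=1..z=26) + 18.
Applying it to outer: o=15→33, u=21→39, t=20→38, e=5→23, r=18→36.

33 39 38 23 36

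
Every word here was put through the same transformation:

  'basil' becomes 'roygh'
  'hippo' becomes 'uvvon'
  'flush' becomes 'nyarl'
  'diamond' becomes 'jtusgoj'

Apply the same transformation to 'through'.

The output letters match the input read backwards, each shifted +6: basil reversed is lisab. Read the word backwards and shift each letter +6.
Applying it to through: reverse → hguorht; then shift: h+6=n, g+6=m, u+6=a, o+6=u, r+6=x, h+6=n, t+6=z.

nmauxnz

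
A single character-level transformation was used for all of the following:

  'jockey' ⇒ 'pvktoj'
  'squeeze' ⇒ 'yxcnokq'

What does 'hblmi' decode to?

buddy

In jockey: j→p is +6, o→v is +7, c→k is +8, k→t is +9 — the shift increases by 1 each position. Each letter shifts forward by (position + 6), i.e. 6, 7, 8, … — the shift grows by one for each successive letter.
Undoing it on hblmi: h−6=b, b−7=u, l−8=d, m−9=d, i−10=y.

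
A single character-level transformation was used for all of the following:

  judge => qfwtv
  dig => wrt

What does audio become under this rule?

zfwrl

Each pair mirrors across the alphabet (j↔q, u↔f, d↔w): positions sum to 25. Each letter is replaced by its mirror in the alphabet: a↔z, b↔y, c↔x, and so on (the Atbash cipher).
For audio: a↔z, u↔f, d↔w, i↔r, o↔l.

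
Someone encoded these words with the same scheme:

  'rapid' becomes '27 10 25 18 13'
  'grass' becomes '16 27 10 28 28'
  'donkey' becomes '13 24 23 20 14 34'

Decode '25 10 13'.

pad

r is letter #18 and maps to 27: an offset of 9. Each letter is replaced by its alphabet position (a=1..z=26) + 9.
Undoing it on 25 10 13: 25→(25−9)÷1=16=p, 10→(10−9)÷1=1=a, 13→(13−9)÷1=4=d.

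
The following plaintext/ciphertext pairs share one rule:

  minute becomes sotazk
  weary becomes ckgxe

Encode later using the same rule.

Compare letters: m→s is +6, i→o is +6, n→t is +6 — a constant shift. This is a Caesar cipher with shift 6.
For later: l+6=r, a+6=g, t+6=z, e+6=k, r+6=x.

rgzkx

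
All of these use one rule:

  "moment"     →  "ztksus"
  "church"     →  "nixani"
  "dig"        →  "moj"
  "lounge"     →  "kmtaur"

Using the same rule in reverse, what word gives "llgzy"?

The output letters match the input read backwards, each shifted +6: moment reversed is tnemom. Two steps: reverse the string, then apply a Caesar shift of +6.
Reversing it on llgzy: shift back: l−6=f, l−6=f, g−6=a, z−6=t, y−6=s → ffats; then reverse → staff.

staff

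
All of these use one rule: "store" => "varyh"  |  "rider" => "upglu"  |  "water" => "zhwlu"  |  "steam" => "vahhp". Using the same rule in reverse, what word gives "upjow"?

Shifts by position in store: pos 0: s→v (+3), pos 1: t→a (+7), pos 2: o→r (+3), pos 3: r→y (+7) — repeating every 2. It's a Vigenère-style cipher with numeric key [3,7]: position i shifts by key[i mod 2].
Decoding upjow: u−3=r, p−7=i, j−3=g, o−7=h, w−3=t.

right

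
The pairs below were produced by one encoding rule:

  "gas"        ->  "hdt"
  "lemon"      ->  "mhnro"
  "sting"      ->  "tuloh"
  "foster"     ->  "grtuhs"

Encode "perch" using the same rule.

The shift depends on letter class: consonant g→h is +1, but vowel a→d is +3. Vowels shift forward by 3 and consonants shift forward by 1.
For perch: p(cons)+1=q, e(vowel)+3=h, r(cons)+1=s, c(cons)+1=d, h(cons)+1=i.

qhsdi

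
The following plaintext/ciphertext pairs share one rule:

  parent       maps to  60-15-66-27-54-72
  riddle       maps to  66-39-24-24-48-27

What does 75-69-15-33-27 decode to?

usage

With a=1..z=26, the number is 3·pos + 12.
Reversing it on 75-69-15-33-27: 75→(75−12)÷3=21=u, 69→(69−12)÷3=19=s, 15→(15−12)÷3=1=a, 33→(33−12)÷3=7=g, 27→(27−12)÷3=5=e.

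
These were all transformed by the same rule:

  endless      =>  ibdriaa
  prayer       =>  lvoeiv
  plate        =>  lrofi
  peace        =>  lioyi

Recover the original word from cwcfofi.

Treating letters as 0–25, the rule is x ↦ 5x + 14 (mod 26).
Reversing it on cwcfofi: c(2)→21·(2−14)≡8=i; w(22)→21·(22−14)≡12=m; c(2)→21·(2−14)≡8=i; f(5)→21·(5−14)≡19=t; o(14)→21·(14−14)≡0=a; f(5)→21·(5−14)≡19=t; i(8)→21·(8−14)≡4=e (all mod 26).

imitate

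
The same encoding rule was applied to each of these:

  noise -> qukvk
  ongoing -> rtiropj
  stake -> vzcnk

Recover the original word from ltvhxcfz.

interact

A repeating key of period 3 is used — shifts +3, +6, +2 over and over.
Undoing it on ltvhxcfz: l−3=i, t−6=n, v−2=t, h−3=e, x−6=r, c−2=a, f−3=c, z−6=t.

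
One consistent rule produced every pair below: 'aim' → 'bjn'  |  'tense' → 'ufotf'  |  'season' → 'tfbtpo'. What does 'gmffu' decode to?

fleet

Compare letters: a→b is +1, i→j is +1, m→n is +1 — a constant shift. This is a Caesar cipher with shift 1.
Decoding gmffu: g−1=f, m−1=l, f−1=e, f−1=e, u−1=t.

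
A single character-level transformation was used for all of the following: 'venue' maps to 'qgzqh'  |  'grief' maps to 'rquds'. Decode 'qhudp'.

The word is reversed, then every letter is shifted forward by 12.
Decoding qhudp: shift back: q−12=e, h−12=v, u−12=i, d−12=r, p−12=d → evird; then reverse → drive.

drive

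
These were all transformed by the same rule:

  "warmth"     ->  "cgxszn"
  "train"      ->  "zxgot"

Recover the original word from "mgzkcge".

Compare letters: w→c is +6, a→g is +6, r→x is +6 — a constant shift. Each letter is shifted forward by 6 in the alphabet (a Caesar shift of +6).
Decoding mgzkcge: m−6=g, g−6=a, z−6=t, k−6=e, c−6=w, g−6=a, e−6=y.

gateway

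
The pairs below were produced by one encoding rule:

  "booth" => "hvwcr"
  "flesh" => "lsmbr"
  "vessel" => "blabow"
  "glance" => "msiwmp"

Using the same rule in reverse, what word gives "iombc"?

In booth: b→h is +6, o→v is +7, o→w is +8, t→c is +9 — the shift increases by 1 each position. Each letter shifts forward by (position + 6), i.e. 6, 7, 8, … — the shift grows by one for each successive letter.
Reversing it on iombc: i−6=c, o−7=h, m−8=e, b−9=s, c−10=s.

chess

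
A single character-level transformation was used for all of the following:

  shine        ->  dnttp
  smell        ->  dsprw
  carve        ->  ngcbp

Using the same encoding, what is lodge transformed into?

Shifts by position in shine: pos 0: s→d (+11), pos 1: h→n (+6), pos 2: i→t (+11), pos 3: n→t (+6) — repeating every 2. It's a Vigenère-style cipher with numeric key [11,6]: position i shifts by key[i mod 2].
For lodge: l+11=w, o+6=u, d+11=o, g+6=m, e+11=p.

wuomp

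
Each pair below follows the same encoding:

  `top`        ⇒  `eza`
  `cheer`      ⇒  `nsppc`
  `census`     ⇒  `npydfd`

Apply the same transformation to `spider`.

Compare letters: t→e is +11, o→z is +11, p→a is +11 — a constant shift. This is a Caesar cipher with shift 11.
On spider: s+11=d, p+11=a, i+11=t, d+11=o, e+11=p, r+11=c.

datopc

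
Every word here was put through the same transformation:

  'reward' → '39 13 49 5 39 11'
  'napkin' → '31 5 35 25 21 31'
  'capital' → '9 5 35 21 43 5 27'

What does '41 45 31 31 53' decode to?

sunny

r(#18)→39 and e(#5)→13: differences scale by 2, so n = 2·pos + 3. With a=1..z=26, the number is 2·pos + 3.
Undoing it on 41 45 31 31 53: 41→(41−3)÷2=19=s, 45→(45−3)÷2=21=u, 31→(31−3)÷2=14=n, 31→(31−3)÷2=14=n, 53→(53−3)÷2=25=y.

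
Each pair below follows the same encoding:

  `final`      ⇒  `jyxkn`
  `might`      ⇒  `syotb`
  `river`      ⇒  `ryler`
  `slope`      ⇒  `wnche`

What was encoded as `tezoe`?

hedge

f(5)→j(9) and i(8)→y(24) fit y≡5x+10 (mod 26); the inverse of 5 mod 26 is 21. Each letter's alphabet position (a=0..z=25) is mapped through 5·x+10 mod 26 — an affine cipher.
Undoing it on tezoe: t(19)→21·(19−10)≡7=h; e(4)→21·(4−10)≡4=e; z(25)→21·(25−10)≡3=d; o(14)→21·(14−10)≡6=g; e(4)→21·(4−10)≡4=e (all mod 26).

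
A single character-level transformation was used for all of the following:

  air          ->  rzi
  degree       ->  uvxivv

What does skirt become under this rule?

jbzik

Compare letters: a→r is +17, i→z is +17, r→i is +17 — a constant shift. It's a constant shift of +17 (ROT17).
For skirt: s+17=j, k+17=b, i+17=z, r+17=i, t+17=k.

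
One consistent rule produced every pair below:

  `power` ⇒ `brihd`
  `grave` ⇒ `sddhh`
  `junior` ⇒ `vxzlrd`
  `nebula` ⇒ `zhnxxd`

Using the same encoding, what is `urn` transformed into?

xdz

The shift depends on letter class: consonant p→b is +12, but vowel o→r is +3. The rule splits by letter class: vowels +3, consonants +12.
Applying it to urn: u(vowel)+3=x, r(cons)+12=d, n(cons)+12=z.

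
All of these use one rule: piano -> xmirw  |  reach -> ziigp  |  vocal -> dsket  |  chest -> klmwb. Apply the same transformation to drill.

Shifts by position in piano: pos 0: p→x (+8), pos 1: i→m (+4), pos 2: a→i (+8), pos 3: n→r (+4) — repeating every 2. The shifts repeat in a cycle of length 2: positions 0,1,… shift by +8, +4, then the pattern repeats.
For drill: d+8=l, r+4=v, i+8=q, l+4=p, l+8=t.

lvqpt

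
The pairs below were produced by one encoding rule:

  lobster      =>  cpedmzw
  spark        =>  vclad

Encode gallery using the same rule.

jcpwwlr

The output letters match the input read backwards, each shifted +11: lobster reversed is retsbol. The word is reversed, then every letter is shifted forward by 11.
On gallery: reverse → yrellag; then shift: y+11=j, r+11=c, e+11=p, l+11=w, l+11=w, a+11=l, g+11=r.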